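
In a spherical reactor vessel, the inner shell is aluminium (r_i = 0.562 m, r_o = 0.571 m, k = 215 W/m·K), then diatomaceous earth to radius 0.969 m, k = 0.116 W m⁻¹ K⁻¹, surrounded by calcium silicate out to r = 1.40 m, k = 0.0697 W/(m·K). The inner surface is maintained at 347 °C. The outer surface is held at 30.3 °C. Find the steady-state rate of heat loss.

Resistance network (inner→outer):
  R_aluminium = (1/0.562 − 1/0.571)/(4πk) = 0.02805/(4π·215) = 1.038×10^-5 K/W
  R_diatomaceous earth = (1/0.571 − 1/0.969)/(4πk) = 0.7193/(4π·0.116) = 0.4935 K/W
  R_calcium silicate = (1/0.969 − 1/1.40)/(4πk) = 0.3177/(4π·0.0697) = 0.3627 K/W
ΣR = 1.038×10^-5 + 0.4935 + 0.3627 = 0.8562 K/W
Q = ΔT/ΣR = (347 °C − 30.3 °C)/0.8562 = 370 W

Q = 370 W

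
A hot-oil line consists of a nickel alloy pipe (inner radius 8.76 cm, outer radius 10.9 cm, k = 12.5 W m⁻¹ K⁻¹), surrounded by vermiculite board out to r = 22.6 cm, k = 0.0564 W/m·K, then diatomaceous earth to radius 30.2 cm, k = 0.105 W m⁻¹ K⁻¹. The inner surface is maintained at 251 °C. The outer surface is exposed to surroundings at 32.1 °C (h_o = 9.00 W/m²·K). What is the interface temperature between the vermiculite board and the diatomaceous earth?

T = 74.7 °C

Treat each layer as a resistance in series:
  R'_nickel alloy = ln(0.109/0.0876)/(2πk) = 0.2186/(2π·12.5) = 0.002783 m·K/W
  R'_vermiculite board = ln(0.226/0.109)/(2πk) = 0.7292/(2π·0.0564) = 2.058 m·K/W
  R'_diatomaceous earth = ln(0.302/0.226)/(2πk) = 0.2899/(2π·0.105) = 0.4394 m·K/W
  R'_conv,out = 1/(2πr h) = 1/(2π·0.302·9.00) = 0.05856 m·K/W
ΣR = 0.002783 + 2.058 + 0.4394 + 0.05856 = 2.559 m·K/W
Q' = ΔT/ΣR = (251 °C − 32.1 °C)/2.559 = 85.54 W/m
From the inner boundary to the vermiculite board/diatomaceous earth interface, ΣR_partial = 2.061 m·K/W.
T_interface = T_in − Q'·ΣR_partial = 251 °C − (85.54)(2.061) = 74.7 °C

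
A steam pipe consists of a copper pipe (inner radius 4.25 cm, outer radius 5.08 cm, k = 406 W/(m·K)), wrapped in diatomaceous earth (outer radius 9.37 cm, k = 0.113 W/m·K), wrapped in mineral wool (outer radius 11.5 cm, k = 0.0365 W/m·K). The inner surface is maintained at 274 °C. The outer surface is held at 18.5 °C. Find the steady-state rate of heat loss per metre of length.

Q' = 146 W/m

Series thermal resistances, inner to outer:
  R'_copper = ln(0.0508/0.0425)/(2πk) = 0.1784/(2π·406) = 6.993×10^-5 m·K/W
  R'_diatomaceous earth = ln(0.0937/0.0508)/(2πk) = 0.6122/(2π·0.113) = 0.8623 m·K/W
  R'_mineral wool = ln(0.115/0.0937)/(2πk) = 0.2048/(2π·0.0365) = 0.8932 m·K/W
ΣR = 6.993×10^-5 + 0.8623 + 0.8932 = 1.756 m·K/W
Q' = ΔT/ΣR = (274 °C − 18.5 °C)/1.756 = 146 W/m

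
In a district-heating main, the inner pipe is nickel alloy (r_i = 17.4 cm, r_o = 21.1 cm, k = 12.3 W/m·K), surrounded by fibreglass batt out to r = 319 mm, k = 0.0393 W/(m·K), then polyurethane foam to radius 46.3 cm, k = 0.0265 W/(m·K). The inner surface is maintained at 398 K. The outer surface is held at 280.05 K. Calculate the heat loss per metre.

Q' = 30.1 W/m

Series thermal resistances, inner to outer:
  R'_nickel alloy = ln(0.211/0.174)/(2πk) = 0.1928/(2π·12.3) = 0.002495 m·K/W
  R'_fibreglass batt = ln(0.319/0.211)/(2πk) = 0.4133/(2π·0.0393) = 1.674 m·K/W
  R'_polyurethane foam = ln(0.463/0.319)/(2πk) = 0.3725/(2π·0.0265) = 2.237 m·K/W
ΣR = 0.002495 + 1.674 + 2.237 = 3.913 m·K/W
Q' = ΔT/ΣR = (398 K − 280.05 K)/3.913 = 30.1 W/m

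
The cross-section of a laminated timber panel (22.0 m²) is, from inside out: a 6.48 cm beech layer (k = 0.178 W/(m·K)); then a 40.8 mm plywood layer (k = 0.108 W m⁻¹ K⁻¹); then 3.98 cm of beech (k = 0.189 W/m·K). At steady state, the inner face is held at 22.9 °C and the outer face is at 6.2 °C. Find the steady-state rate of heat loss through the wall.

Q = 386 W

Series thermal resistances, inner to outer:
  R_beech = L/(kA) = 0.0648/(0.178·22.0) = 0.01655 K/W
  R_plywood = L/(kA) = 0.0408/(0.108·22.0) = 0.01717 K/W
  R_beech = L/(kA) = 0.0398/(0.189·22.0) = 0.009572 K/W
ΣR = 0.01655 + 0.01717 + 0.009572 = 0.04329 K/W
Q = ΔT/ΣR = (22.9 °C − 6.2 °C)/0.04329 = 386 W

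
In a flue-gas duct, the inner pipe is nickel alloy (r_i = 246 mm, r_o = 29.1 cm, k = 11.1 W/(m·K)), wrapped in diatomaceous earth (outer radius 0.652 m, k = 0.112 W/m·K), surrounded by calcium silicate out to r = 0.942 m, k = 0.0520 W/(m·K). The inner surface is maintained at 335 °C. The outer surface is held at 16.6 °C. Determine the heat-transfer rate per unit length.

Treat each layer as a resistance in series:
  R'_nickel alloy = ln(0.291/0.246)/(2πk) = 0.1680/(2π·11.1) = 0.002409 m·K/W
  R'_diatomaceous earth = ln(0.652/0.291)/(2πk) = 0.8067/(2π·0.112) = 1.146 m·K/W
  R'_calcium silicate = ln(0.942/0.652)/(2πk) = 0.3680/(2π·0.0520) = 1.126 m·K/W
ΣR = 0.002409 + 1.146 + 1.126 = 2.274 m·K/W
Q' = ΔT/ΣR = (335 °C − 16.6 °C)/2.274 = 140 W/m

Q' = 140 W/m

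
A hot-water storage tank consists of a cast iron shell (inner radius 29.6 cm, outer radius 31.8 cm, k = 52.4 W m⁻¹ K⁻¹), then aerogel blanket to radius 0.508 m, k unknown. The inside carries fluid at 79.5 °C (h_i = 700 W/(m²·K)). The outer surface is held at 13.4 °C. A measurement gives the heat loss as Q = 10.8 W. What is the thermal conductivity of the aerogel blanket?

k = 0.0153 W/m·K

ΣR = ΔT/Q = |79.5 − 13.4|/10.8 = 6.120 K/W
Known resistances:
  R_conv,in = 1/(4πr²h) = 1/(4π·0.296²·700) = 0.001298 K/W
  R_cast iron = (1/0.296 − 1/0.318)/(4πk) = 0.2337/(4π·52.4) = 3.549×10^-4 K/W
R_aerogel blanket = ΣR − ΣR_known = 6.120 − 0.001653 = 6.118 K/W
(1/r₁−1/r₂)/(4πk) = 6.118 ⇒ k = 1.176/(4π·6.118) = 0.0153 W/m·K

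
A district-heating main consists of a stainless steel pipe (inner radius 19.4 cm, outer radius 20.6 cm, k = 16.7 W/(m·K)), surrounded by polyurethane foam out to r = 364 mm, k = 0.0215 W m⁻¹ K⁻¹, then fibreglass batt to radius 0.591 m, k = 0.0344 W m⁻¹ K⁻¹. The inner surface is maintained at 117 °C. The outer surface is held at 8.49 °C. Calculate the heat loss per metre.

Q' = 16.8 W/m

Resistance network (inner→outer):
  R'_stainless steel = ln(0.206/0.194)/(2πk) = 0.06002/(2π·16.7) = 5.720×10^-4 m·K/W
  R'_polyurethane foam = ln(0.364/0.206)/(2πk) = 0.5693/(2π·0.0215) = 4.214 m·K/W
  R'_fibreglass batt = ln(0.591/0.364)/(2πk) = 0.4847/(2π·0.0344) = 2.242 m·K/W
ΣR = 5.720×10^-4 + 4.214 + 2.242 = 6.457 m·K/W
Q' = ΔT/ΣR = (117 °C − 8.49 °C)/6.457 = 16.8 W/m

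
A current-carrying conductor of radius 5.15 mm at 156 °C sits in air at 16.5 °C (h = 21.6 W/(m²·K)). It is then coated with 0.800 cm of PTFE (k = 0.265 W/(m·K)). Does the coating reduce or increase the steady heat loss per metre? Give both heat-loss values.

Critical radius for a cylinder: r_cr = k/h = 0.0123 m = 1.23 cm.
Outer radius after coating: r₂ = 0.00515 + 0.00800 = 0.01315 m.
r₁ < r_cr < r₂: heat loss rises to a maximum at r_cr then falls. Whether the coating helps depends on whether Q(r₂) has dropped back below Q(r₁).
Bare: R = 1/(2πr₁h) = 1.431 m·K/W; Q = 139.5/1.431 = 97.5 W/m.
Coated: R = R_cond + R_conv = 1.123 m·K/W; Q = 139.5/1.123 = 124 W/m.

increases: 97.5 → 124 W/m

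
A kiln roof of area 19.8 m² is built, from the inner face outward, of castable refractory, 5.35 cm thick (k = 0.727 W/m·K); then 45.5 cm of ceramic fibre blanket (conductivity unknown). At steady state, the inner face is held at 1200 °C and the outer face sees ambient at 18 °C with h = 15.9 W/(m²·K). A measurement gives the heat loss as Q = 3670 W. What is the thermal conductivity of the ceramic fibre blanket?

ΣR = ΔT/Q = |1200 − 18|/3670 = 0.3221 K/W
Known resistances:
  R_castable refractory = L/(kA) = 0.0535/(0.727·19.8) = 0.003717 K/W
  R_conv,out = 1/(hA) = 1/(15.9·19.8) = 0.003176 K/W
R_ceramic fibre blanket = ΣR − ΣR_known = 0.3221 − 0.006893 = 0.3152 K/W
L/(kA) = 0.3152 ⇒ k = 0.455/(0.3152·19.8) = 0.0729 W/m·K

k = 0.0729 W/m·K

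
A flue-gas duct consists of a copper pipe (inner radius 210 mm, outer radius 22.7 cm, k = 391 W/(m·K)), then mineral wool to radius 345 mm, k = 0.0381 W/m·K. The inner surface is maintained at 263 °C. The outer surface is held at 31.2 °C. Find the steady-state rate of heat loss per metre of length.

Resistance network (inner→outer):
  R'_copper = ln(0.227/0.210)/(2πk) = 0.07784/(2π·391) = 3.169×10^-5 m·K/W
  R'_mineral wool = ln(0.345/0.227)/(2πk) = 0.4186/(2π·0.0381) = 1.749 m·K/W
ΣR = 3.169×10^-5 + 1.749 = 1.749 m·K/W
Q' = ΔT/ΣR = (263 °C − 31.2 °C)/1.749 = 133 W/m

Q' = 133 W/m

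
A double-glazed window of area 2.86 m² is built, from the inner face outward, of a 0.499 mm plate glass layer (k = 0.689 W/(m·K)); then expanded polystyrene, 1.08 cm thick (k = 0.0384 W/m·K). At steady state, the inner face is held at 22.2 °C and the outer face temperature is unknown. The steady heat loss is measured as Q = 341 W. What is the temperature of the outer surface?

T_out = -11.4 °C

Sum the resistances:
  R_plate glass = L/(kA) = 4.99×10^-4/(0.689·2.86) = 2.532×10^-4 K/W
  R_expanded polystyrene = L/(kA) = 0.0108/(0.0384·2.86) = 0.09834 K/W
ΣR = 0.09859 K/W
ΔT = Q·ΣR = 341 × 0.09859 = 33.62 K
Heat flows outward, so T_out = T_in − ΔT = 22.2 − 33.62 = -11.4 °C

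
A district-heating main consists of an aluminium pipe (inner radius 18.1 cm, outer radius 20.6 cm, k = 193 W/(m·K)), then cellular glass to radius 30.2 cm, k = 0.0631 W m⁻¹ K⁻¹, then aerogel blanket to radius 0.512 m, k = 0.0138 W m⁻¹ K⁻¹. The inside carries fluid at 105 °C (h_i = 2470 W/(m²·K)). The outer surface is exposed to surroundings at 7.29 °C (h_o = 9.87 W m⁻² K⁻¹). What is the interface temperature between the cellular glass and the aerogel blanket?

T = 91.7 °C

Resistance network (inner→outer):
  R'_conv,in = 1/(2πr h) = 1/(2π·0.181·2470) = 3.560×10^-4 m·K/W
  R'_aluminium = ln(0.206/0.181)/(2πk) = 0.1294/(2π·193) = 1.067×10^-4 m·K/W
  R'_cellular glass = ln(0.302/0.206)/(2πk) = 0.3826/(2π·0.0631) = 0.9649 m·K/W
  R'_aerogel blanket = ln(0.512/0.302)/(2πk) = 0.5279/(2π·0.0138) = 6.088 m·K/W
  R'_conv,out = 1/(2πr h) = 1/(2π·0.512·9.87) = 0.03149 m·K/W
ΣR = 3.560×10^-4 + 1.067×10^-4 + 0.9649 + 6.088 + 0.03149 = 7.085 m·K/W
Q' = ΔT/ΣR = (105 °C − 7.29 °C)/7.085 = 13.79 W/m
From the inner boundary to the cellular glass/aerogel blanket interface, ΣR_partial = 0.9654 m·K/W.
T_interface = T_in − Q'·ΣR_partial = 105 °C − (13.79)(0.9654) = 91.7 °C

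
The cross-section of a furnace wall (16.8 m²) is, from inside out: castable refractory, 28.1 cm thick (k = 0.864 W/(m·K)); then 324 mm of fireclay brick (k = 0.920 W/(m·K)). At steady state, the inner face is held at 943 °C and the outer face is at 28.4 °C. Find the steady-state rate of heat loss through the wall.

Q = 22.7 kW

Series thermal resistances, inner to outer:
  R_castable refractory = L/(kA) = 0.281/(0.864·16.8) = 0.01936 K/W
  R_fireclay brick = L/(kA) = 0.324/(0.920·16.8) = 0.02096 K/W
ΣR = 0.01936 + 0.02096 = 0.04032 K/W
Q = ΔT/ΣR = (943 °C − 28.4 °C)/0.04032 = 22700 W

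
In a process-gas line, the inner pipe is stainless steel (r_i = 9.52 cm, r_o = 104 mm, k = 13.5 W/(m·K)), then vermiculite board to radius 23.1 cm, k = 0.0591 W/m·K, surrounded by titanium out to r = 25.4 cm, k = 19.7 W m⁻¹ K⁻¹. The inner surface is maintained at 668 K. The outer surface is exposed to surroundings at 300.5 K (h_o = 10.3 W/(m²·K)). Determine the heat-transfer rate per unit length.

Q' = 166 W/m

Treat each layer as a resistance in series:
  R'_stainless steel = ln(0.104/0.0952)/(2πk) = 0.08841/(2π·13.5) = 0.001042 m·K/W
  R'_vermiculite board = ln(0.231/0.104)/(2πk) = 0.7980/(2π·0.0591) = 2.149 m·K/W
  R'_titanium = ln(0.254/0.231)/(2πk) = 0.09492/(2π·19.7) = 7.668×10^-4 m·K/W
  R'_conv,out = 1/(2πr h) = 1/(2π·0.254·10.3) = 0.06083 m·K/W
ΣR = 0.001042 + 2.149 + 7.668×10^-4 + 0.06083 = 2.212 m·K/W
Q' = ΔT/ΣR = (668 K − 300.5 K)/2.212 = 166 W/m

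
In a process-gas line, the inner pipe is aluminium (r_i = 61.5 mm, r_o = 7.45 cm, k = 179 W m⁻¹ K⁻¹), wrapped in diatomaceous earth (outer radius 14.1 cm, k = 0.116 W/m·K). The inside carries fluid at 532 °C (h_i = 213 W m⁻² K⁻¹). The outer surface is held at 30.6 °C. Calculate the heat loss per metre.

Q' = 565 W/m

Series thermal resistances, inner to outer:
  R'_conv,in = 1/(2πr h) = 1/(2π·0.0615·213) = 0.01215 m·K/W
  R'_aluminium = ln(0.0745/0.0615)/(2πk) = 0.1918/(2π·179) = 1.705×10^-4 m·K/W
  R'_diatomaceous earth = ln(0.141/0.0745)/(2πk) = 0.6380/(2π·0.116) = 0.8753 m·K/W
ΣR = 0.01215 + 1.705×10^-4 + 0.8753 = 0.8876 m·K/W
Q' = ΔT/ΣR = (532 °C − 30.6 °C)/0.8876 = 565 W/m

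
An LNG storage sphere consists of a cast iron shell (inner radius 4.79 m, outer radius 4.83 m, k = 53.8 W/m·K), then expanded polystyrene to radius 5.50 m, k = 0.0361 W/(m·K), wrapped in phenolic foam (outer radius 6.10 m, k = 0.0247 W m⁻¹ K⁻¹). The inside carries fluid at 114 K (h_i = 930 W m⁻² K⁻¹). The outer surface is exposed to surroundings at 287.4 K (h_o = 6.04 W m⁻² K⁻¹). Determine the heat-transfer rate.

Q = 1530 W

Resistance network (inner→outer):
  R_conv,in = 1/(4πr²h) = 1/(4π·4.79²·930) = 3.729×10^-6 K/W
  R_cast iron = (1/4.79 − 1/4.83)/(4πk) = 0.001729/(4π·53.8) = 2.557×10^-6 K/W
  R_expanded polystyrene = (1/4.83 − 1/5.50)/(4πk) = 0.02522/(4π·0.0361) = 0.05560 K/W
  R_phenolic foam = (1/5.50 − 1/6.10)/(4πk) = 0.01788/(4π·0.0247) = 0.05762 K/W
  R_conv,out = 1/(4πr²h) = 1/(4π·6.10²·6.04) = 3.541×10^-4 K/W
ΣR = 3.729×10^-6 + 2.557×10^-6 + 0.05560 + 0.05762 + 3.541×10^-4 = 0.1136 K/W
Q = ΔT/ΣR = (114 K − 287.4 K)/0.1136 = -1530 W
(Negative Q ⇒ heat flows inward; heat gain = 1530 W.)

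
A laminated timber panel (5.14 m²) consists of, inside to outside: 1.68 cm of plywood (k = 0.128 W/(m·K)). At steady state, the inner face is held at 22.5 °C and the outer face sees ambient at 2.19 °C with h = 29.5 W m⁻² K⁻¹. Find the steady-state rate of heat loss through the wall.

Q = 632 W

Resistance network (inner→outer):
  R_plywood = L/(kA) = 0.0168/(0.128·5.14) = 0.02554 K/W
  R_conv,out = 1/(hA) = 1/(29.5·5.14) = 0.006595 K/W
ΣR = 0.02554 + 0.006595 = 0.03213 K/W
Q = ΔT/ΣR = (22.5 °C − 2.19 °C)/0.03213 = 632 W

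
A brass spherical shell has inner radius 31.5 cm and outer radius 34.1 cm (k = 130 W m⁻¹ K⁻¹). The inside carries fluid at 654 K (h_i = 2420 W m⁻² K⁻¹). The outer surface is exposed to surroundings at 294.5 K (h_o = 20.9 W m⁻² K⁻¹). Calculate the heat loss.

Treat each layer as a resistance in series:
  R_conv,in = 1/(4πr²h) = 1/(4π·0.315²·2420) = 3.314×10^-4 K/W
  R_brass = (1/0.315 − 1/0.341)/(4πk) = 0.2421/(4π·130) = 1.482×10^-4 K/W
  R_conv,out = 1/(4πr²h) = 1/(4π·0.341²·20.9) = 0.03274 K/W
ΣR = 3.314×10^-4 + 1.482×10^-4 + 0.03274 = 0.03322 K/W
Q = ΔT/ΣR = (654 K − 294.5 K)/0.03322 = 10800 W

Q = 10800 W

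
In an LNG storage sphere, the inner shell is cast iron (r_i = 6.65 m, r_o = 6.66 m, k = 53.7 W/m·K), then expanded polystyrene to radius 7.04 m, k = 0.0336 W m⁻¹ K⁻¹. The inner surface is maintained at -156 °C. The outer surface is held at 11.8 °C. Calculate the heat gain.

Series thermal resistances, inner to outer:
  R_cast iron = (1/6.65 − 1/6.66)/(4πk) = 2.258×10^-4/(4π·53.7) = 3.346×10^-7 K/W
  R_expanded polystyrene = (1/6.66 − 1/7.04)/(4πk) = 0.008105/(4π·0.0336) = 0.01919 K/W
ΣR = 3.346×10^-7 + 0.01919 = 0.01919 K/W
Q = ΔT/ΣR = (-156 °C − 11.8 °C)/0.01919 = -8740 W
(Negative Q ⇒ heat flows inward; heat gain = 8740 W.)

Q = 8.74 kW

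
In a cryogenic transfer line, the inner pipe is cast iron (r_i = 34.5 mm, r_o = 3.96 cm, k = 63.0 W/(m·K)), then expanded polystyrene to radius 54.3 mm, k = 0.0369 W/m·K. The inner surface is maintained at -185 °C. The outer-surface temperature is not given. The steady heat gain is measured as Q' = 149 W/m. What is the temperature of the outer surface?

Series resistances:
  R'_cast iron = ln(0.0396/0.0345)/(2πk) = 0.1379/(2π·63.0) = 3.483×10^-4 m·K/W
  R'_expanded polystyrene = ln(0.0543/0.0396)/(2πk) = 0.3157/(2π·0.0369) = 1.362 m·K/W
ΣR = 1.362 m·K/W
ΔT = Q'·ΣR = 149 × 1.362 = 202.9 K
Heat flows inward, so T_out = T_in + ΔT = -185 + 202.9 = 17.9 °C

T_out = 17.9 °C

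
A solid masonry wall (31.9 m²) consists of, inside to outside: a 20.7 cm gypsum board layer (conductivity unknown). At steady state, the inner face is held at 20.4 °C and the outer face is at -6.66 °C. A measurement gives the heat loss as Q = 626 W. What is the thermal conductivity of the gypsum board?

k = 0.150 W/m·K

ΣR = ΔT/Q = |20.4 − -6.66|/626 = 0.04323 K/W
L/(kA) = 0.04323 ⇒ k = 0.207/(0.04323·31.9) = 0.150 W/m·K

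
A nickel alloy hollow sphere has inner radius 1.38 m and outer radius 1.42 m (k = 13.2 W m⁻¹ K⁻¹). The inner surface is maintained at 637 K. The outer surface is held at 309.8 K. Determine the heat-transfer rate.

Q = 2660 kW

Q = 4πk·ΔT/(1/r₁ − 1/r₂) = 4π × 13.2 × 327.2 / (1/1.38 − 1/1.42) = 2.66×10^6 W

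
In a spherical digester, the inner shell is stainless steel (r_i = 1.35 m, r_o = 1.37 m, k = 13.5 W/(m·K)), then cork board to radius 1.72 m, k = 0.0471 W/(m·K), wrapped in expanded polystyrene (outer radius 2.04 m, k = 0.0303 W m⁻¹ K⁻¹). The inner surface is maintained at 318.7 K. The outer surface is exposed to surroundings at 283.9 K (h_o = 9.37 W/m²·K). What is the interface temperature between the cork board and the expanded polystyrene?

Treat each layer as a resistance in series:
  R_stainless steel = (1/1.35 − 1/1.37)/(4πk) = 0.01081/(4π·13.5) = 6.374×10^-5 K/W
  R_cork board = (1/1.37 − 1/1.72)/(4πk) = 0.1485/(4π·0.0471) = 0.2510 K/W
  R_expanded polystyrene = (1/1.72 − 1/2.04)/(4πk) = 0.09120/(4π·0.0303) = 0.2395 K/W
  R_conv,out = 1/(4πr²h) = 1/(4π·2.04²·9.37) = 0.002041 K/W
ΣR = 6.374×10^-5 + 0.2510 + 0.2395 + 0.002041 = 0.4926 K/W
Q = ΔT/ΣR = (318.7 K − 283.9 K)/0.4926 = 70.65 W
From the inner boundary to the cork board/expanded polystyrene interface, ΣR_partial = 0.2511 K/W.
T_interface = T_in − Q·ΣR_partial = 318.7 K − (70.65)(0.2511) = 301.0 K

T = 301.0 K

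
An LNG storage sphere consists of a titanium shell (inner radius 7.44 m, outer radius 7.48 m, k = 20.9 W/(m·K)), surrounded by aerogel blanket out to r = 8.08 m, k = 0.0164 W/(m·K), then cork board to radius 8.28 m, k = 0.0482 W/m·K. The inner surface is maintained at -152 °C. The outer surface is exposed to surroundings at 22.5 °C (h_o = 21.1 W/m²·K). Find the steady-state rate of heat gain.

Treat each layer as a resistance in series:
  R_titanium = (1/7.44 − 1/7.48)/(4πk) = 7.188×10^-4/(4π·20.9) = 2.737×10^-6 K/W
  R_aerogel blanket = (1/7.48 − 1/8.08)/(4πk) = 0.009927/(4π·0.0164) = 0.04817 K/W
  R_cork board = (1/8.08 − 1/8.28)/(4πk) = 0.002989/(4π·0.0482) = 0.004936 K/W
  R_conv,out = 1/(4πr²h) = 1/(4π·8.28²·21.1) = 5.501×10^-5 K/W
ΣR = 2.737×10^-6 + 0.04817 + 0.004936 + 5.501×10^-5 = 0.05316 K/W
Q = ΔT/ΣR = (-152 °C − 22.5 °C)/0.05316 = -3280 W
(Negative Q ⇒ heat flows inward; heat gain = 3280 W.)

Q = 3280 W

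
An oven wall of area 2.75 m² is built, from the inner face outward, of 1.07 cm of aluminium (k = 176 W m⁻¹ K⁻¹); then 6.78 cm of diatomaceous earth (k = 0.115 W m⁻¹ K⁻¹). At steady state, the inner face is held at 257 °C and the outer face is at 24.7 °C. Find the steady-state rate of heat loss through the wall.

Q = 1080 W

Treat each layer as a resistance in series:
  R_aluminium = L/(kA) = 0.0107/(176·2.75) = 2.211×10^-5 K/W
  R_diatomaceous earth = L/(kA) = 0.0678/(0.115·2.75) = 0.2144 K/W
ΣR = 2.211×10^-5 + 0.2144 = 0.2144 K/W
Q = ΔT/ΣR = (257 °C − 24.7 °C)/0.2144 = 1080 W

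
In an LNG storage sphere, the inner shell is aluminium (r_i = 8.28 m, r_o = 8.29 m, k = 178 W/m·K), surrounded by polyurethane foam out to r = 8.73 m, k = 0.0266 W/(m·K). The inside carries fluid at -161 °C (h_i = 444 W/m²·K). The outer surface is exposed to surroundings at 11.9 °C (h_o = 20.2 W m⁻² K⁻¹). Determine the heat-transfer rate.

Treat each layer as a resistance in series:
  R_conv,in = 1/(4πr²h) = 1/(4π·8.28²·444) = 2.614×10^-6 K/W
  R_aluminium = (1/8.28 − 1/8.29)/(4πk) = 1.457×10^-4/(4π·178) = 6.513×10^-8 K/W
  R_polyurethane foam = (1/8.29 − 1/8.73)/(4πk) = 0.006080/(4π·0.0266) = 0.01819 K/W
  R_conv,out = 1/(4πr²h) = 1/(4π·8.73²·20.2) = 5.169×10^-5 K/W
ΣR = 2.614×10^-6 + 6.513×10^-8 + 0.01819 + 5.169×10^-5 = 0.01824 K/W
Q = ΔT/ΣR = (-161 °C − 11.9 °C)/0.01824 = -9480 W
(Negative Q ⇒ heat flows inward; heat gain = 9480 W.)

Q = 9.48 kW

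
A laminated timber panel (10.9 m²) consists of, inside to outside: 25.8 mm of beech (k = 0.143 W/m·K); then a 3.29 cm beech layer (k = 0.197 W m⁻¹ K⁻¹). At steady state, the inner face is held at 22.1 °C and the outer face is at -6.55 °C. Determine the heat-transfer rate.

Resistance network (inner→outer):
  R_beech = L/(kA) = 0.0258/(0.143·10.9) = 0.01655 K/W
  R_beech = L/(kA) = 0.0329/(0.197·10.9) = 0.01532 K/W
ΣR = 0.01655 + 0.01532 = 0.03187 K/W
Q = ΔT/ΣR = (22.1 °C − -6.55 °C)/0.03187 = 899 W

Q = 899 W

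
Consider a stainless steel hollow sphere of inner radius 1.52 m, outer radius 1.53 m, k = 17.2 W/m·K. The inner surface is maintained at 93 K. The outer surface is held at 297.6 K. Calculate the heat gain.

Q = 4πk·ΔT/(1/r₁ − 1/r₂) = 4π × 17.2 × 204.6 / (1/1.52 − 1/1.53) = 1.03×10^7 W

Q = 1.03×10^7 W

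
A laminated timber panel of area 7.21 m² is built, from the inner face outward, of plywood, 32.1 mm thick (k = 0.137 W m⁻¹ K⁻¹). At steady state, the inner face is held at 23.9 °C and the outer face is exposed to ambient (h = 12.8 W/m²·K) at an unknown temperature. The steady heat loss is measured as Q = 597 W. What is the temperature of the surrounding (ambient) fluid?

Sum the resistances:
  R_plywood = L/(kA) = 0.0321/(0.137·7.21) = 0.03250 K/W
  R_conv,out = 1/(hA) = 1/(12.8·7.21) = 0.01084 K/W
ΣR = 0.04333 K/W
ΔT = Q·ΣR = 597 × 0.04333 = 25.87 K
Heat flows outward, so T_out = T_in − ΔT = 23.9 − 25.87 = -1.97 °C

T_out = -1.97 °C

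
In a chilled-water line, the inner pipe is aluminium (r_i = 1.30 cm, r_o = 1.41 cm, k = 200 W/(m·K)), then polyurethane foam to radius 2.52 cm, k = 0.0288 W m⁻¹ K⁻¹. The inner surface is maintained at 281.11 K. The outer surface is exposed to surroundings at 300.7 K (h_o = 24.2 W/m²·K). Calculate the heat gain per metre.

Treat each layer as a resistance in series:
  R'_aluminium = ln(0.0141/0.0130)/(2πk) = 0.08123/(2π·200) = 6.464×10^-5 m·K/W
  R'_polyurethane foam = ln(0.0252/0.0141)/(2πk) = 0.5807/(2π·0.0288) = 3.209 m·K/W
  R'_conv,out = 1/(2πr h) = 1/(2π·0.0252·24.2) = 0.2610 m·K/W
ΣR = 6.464×10^-5 + 3.209 + 0.2610 = 3.470 m·K/W
Q' = ΔT/ΣR = (281.11 K − 300.7 K)/3.470 = -5.65 W/m
(Negative Q' ⇒ heat flows inward; heat gain = 5.65 W/m.)

Q' = 5.65 W/m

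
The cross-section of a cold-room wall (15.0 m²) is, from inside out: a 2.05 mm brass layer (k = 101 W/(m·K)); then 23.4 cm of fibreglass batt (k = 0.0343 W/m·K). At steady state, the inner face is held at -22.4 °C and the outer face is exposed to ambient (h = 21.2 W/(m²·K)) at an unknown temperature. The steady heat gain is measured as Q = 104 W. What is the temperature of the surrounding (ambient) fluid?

T_out = 25.2 °C

Series resistances:
  R_brass = L/(kA) = 0.00205/(101·15.0) = 1.353×10^-6 K/W
  R_fibreglass batt = L/(kA) = 0.234/(0.0343·15.0) = 0.4548 K/W
  R_conv,out = 1/(hA) = 1/(21.2·15.0) = 0.003145 K/W
ΣR = 0.4580 K/W
ΔT = Q·ΣR = 104 × 0.4580 = 47.63 K
Heat flows inward, so T_out = T_in + ΔT = -22.4 + 47.63 = 25.2 °C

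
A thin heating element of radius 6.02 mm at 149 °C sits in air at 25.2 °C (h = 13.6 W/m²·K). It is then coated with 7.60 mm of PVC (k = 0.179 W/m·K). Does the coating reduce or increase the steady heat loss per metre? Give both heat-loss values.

increases: 63.7 → 78.1 W/m

Critical radius for a cylinder: r_cr = k/h = 0.0132 m = 1.32 cm.
Outer radius after coating: r₂ = 0.00602 + 0.00760 = 0.01362 m.
r₁ < r_cr < r₂: heat loss rises to a maximum at r_cr then falls. Whether the coating helps depends on whether Q(r₂) has dropped back below Q(r₁).
Bare: R = 1/(2πr₁h) = 1.944 m·K/W; Q = 123.8/1.944 = 63.7 W/m.
Coated: R = R_cond + R_conv = 1.585 m·K/W; Q = 123.8/1.585 = 78.1 W/m.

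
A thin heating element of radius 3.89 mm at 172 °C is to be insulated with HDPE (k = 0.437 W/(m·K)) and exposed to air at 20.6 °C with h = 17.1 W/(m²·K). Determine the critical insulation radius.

r_cr = 2.56 cm

For a cylinder, r_cr = k_ins/h = 0.437/17.1 = 0.0256 m = 2.56 cm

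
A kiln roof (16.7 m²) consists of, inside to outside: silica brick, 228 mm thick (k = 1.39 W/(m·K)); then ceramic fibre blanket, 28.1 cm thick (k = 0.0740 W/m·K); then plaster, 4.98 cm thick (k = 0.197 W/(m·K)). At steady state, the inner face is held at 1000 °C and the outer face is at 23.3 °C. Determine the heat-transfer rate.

Treat each layer as a resistance in series:
  R_silica brick = L/(kA) = 0.228/(1.39·16.7) = 0.009822 K/W
  R_ceramic fibre blanket = L/(kA) = 0.281/(0.0740·16.7) = 0.2274 K/W
  R_plaster = L/(kA) = 0.0498/(0.197·16.7) = 0.01514 K/W
ΣR = 0.009822 + 0.2274 + 0.01514 = 0.2524 K/W
Q = ΔT/ΣR = (1000 °C − 23.3 °C)/0.2524 = 3870 W

Q = 3.87 kW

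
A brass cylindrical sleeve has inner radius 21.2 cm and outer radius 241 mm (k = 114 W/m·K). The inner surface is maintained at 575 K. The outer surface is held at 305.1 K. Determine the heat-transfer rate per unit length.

Q' = 2πk·ΔT/ln(r₂/r₁) = 2π × 114 × 269.9 / ln(0.241/0.212) = 1.51×10^6 W/m

Q' = 1510 kW/m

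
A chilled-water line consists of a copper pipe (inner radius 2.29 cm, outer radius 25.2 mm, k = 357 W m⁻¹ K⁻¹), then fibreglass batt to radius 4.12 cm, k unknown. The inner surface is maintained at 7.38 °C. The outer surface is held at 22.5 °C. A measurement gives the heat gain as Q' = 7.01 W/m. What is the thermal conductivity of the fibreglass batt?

k = 0.0363 W/m·K

ΣR = ΔT/Q' = |7.38 − 22.5|/7.01 = 2.157 m·K/W
Known resistances:
  R'_copper = ln(0.0252/0.0229)/(2πk) = 0.09571/(2π·357) = 4.267×10^-5 m·K/W
R_fibreglass batt = ΣR − ΣR_known = 2.157 − 4.267×10^-5 = 2.157 m·K/W
ln(r₂/r₁)/(2πk) = 2.157 ⇒ k = 0.4916/(2π·2.157) = 0.0363 W/m·K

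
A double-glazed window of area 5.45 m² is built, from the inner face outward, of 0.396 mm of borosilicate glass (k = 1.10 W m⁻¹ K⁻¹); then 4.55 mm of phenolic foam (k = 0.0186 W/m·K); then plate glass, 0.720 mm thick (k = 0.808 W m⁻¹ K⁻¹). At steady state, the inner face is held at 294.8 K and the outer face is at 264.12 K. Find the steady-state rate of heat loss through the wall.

Q = 680 W

Resistance network (inner→outer):
  R_borosilicate glass = L/(kA) = 3.96×10^-4/(1.10·5.45) = 6.606×10^-5 K/W
  R_phenolic foam = L/(kA) = 0.00455/(0.0186·5.45) = 0.04489 K/W
  R_plate glass = L/(kA) = 7.20×10^-4/(0.808·5.45) = 1.635×10^-4 K/W
ΣR = 6.606×10^-5 + 0.04489 + 1.635×10^-4 = 0.04512 K/W
Q = ΔT/ΣR = (294.8 K − 264.12 K)/0.04512 = 680 W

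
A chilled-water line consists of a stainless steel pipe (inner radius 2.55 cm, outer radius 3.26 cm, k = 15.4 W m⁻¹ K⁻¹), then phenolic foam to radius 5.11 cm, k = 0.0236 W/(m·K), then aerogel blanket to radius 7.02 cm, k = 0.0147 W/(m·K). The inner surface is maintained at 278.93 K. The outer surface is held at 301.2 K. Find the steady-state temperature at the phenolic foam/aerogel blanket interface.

Treat each layer as a resistance in series:
  R'_stainless steel = ln(0.0326/0.0255)/(2πk) = 0.2456/(2π·15.4) = 0.002539 m·K/W
  R'_phenolic foam = ln(0.0511/0.0326)/(2πk) = 0.4495/(2π·0.0236) = 3.031 m·K/W
  R'_aerogel blanket = ln(0.0702/0.0511)/(2πk) = 0.3176/(2π·0.0147) = 3.438 m·K/W
ΣR = 0.002539 + 3.031 + 3.438 = 6.472 m·K/W
Q' = ΔT/ΣR = (278.93 K − 301.2 K)/6.472 = -3.441 W/m
From the inner boundary to the phenolic foam/aerogel blanket interface, ΣR_partial = 3.034 m·K/W.
T_interface = T_in − Q'·ΣR_partial = 278.93 K − (-3.441)(3.034) = 289.4 K

T = 289.4 K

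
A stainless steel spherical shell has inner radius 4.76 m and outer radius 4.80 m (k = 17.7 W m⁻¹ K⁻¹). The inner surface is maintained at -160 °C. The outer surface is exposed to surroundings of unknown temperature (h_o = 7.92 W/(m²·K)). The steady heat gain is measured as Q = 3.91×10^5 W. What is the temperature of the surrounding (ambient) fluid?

Sum the resistances:
  R_stainless steel = (1/4.76 − 1/4.80)/(4πk) = 0.001751/(4π·17.7) = 7.871×10^-6 K/W
  R_conv,out = 1/(4πr²h) = 1/(4π·4.80²·7.92) = 4.361×10^-4 K/W
ΣR = 4.440×10^-4 K/W
ΔT = Q·ΣR = 3.91×10^5 × 4.440×10^-4 = 173.6 K
Heat flows inward, so T_out = T_in + ΔT = -160 + 173.6 = 13.6 °C

T_out = 13.6 °C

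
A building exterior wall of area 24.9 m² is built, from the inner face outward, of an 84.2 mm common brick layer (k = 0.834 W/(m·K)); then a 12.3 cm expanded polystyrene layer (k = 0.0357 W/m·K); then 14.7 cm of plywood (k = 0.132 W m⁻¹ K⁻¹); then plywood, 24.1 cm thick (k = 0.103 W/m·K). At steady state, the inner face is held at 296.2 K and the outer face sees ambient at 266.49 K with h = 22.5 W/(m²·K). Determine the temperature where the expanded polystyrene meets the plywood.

T = 281.24 K

Resistance network (inner→outer):
  R_common brick = L/(kA) = 0.0842/(0.834·24.9) = 0.004055 K/W
  R_expanded polystyrene = L/(kA) = 0.123/(0.0357·24.9) = 0.1384 K/W
  R_plywood = L/(kA) = 0.147/(0.132·24.9) = 0.04472 K/W
  R_plywood = L/(kA) = 0.241/(0.103·24.9) = 0.09397 K/W
  R_conv,out = 1/(hA) = 1/(22.5·24.9) = 0.001785 K/W
ΣR = 0.004055 + 0.1384 + 0.04472 + 0.09397 + 0.001785 = 0.2829 K/W
Q = ΔT/ΣR = (296.2 K − 266.49 K)/0.2829 = 105.0 W
From the inner boundary to the expanded polystyrene/plywood interface, ΣR_partial = 0.1425 K/W.
T_interface = T_in − Q·ΣR_partial = 296.2 K − (105.0)(0.1425) = 281.24 K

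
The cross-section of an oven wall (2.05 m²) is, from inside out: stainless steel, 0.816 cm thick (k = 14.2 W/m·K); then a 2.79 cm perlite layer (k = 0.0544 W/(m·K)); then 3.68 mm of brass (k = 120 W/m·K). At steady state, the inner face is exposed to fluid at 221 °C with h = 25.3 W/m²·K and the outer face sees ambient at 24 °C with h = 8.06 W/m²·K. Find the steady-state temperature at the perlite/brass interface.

Treat each layer as a resistance in series:
  R_conv,in = 1/(hA) = 1/(25.3·2.05) = 0.01928 K/W
  R_stainless steel = L/(kA) = 0.00816/(14.2·2.05) = 2.803×10^-4 K/W
  R_perlite = L/(kA) = 0.0279/(0.0544·2.05) = 0.2502 K/W
  R_brass = L/(kA) = 0.00368/(120·2.05) = 1.496×10^-5 K/W
  R_conv,out = 1/(hA) = 1/(8.06·2.05) = 0.06052 K/W
ΣR = 0.01928 + 2.803×10^-4 + 0.2502 + 1.496×10^-5 + 0.06052 = 0.3303 K/W
Q = ΔT/ΣR = (221 °C − 24 °C)/0.3303 = 596.4 W
From the inner boundary to the perlite/brass interface, ΣR_partial = 0.2698 K/W.
T_interface = T_in − Q·ΣR_partial = 221 °C − (596.4)(0.2698) = 60.1 °C

T = 60.1 °C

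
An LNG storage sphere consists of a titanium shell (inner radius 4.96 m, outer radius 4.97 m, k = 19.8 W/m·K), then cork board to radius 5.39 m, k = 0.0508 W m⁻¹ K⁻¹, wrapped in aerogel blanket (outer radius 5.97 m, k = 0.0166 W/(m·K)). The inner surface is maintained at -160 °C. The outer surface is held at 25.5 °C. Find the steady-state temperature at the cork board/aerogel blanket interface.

Resistance network (inner→outer):
  R_titanium = (1/4.96 − 1/4.97)/(4πk) = 4.057×10^-4/(4π·19.8) = 1.630×10^-6 K/W
  R_cork board = (1/4.97 − 1/5.39)/(4πk) = 0.01568/(4π·0.0508) = 0.02456 K/W
  R_aerogel blanket = (1/5.39 − 1/5.97)/(4πk) = 0.01802/(4π·0.0166) = 0.08641 K/W
ΣR = 1.630×10^-6 + 0.02456 + 0.08641 = 0.1110 K/W
Q = ΔT/ΣR = (-160 °C − 25.5 °C)/0.1110 = -1671 W
From the inner boundary to the cork board/aerogel blanket interface, ΣR_partial = 0.02456 K/W.
T_interface = T_in − Q·ΣR_partial = -160 °C − (-1671)(0.02456) = -119 °C

T = -119 °C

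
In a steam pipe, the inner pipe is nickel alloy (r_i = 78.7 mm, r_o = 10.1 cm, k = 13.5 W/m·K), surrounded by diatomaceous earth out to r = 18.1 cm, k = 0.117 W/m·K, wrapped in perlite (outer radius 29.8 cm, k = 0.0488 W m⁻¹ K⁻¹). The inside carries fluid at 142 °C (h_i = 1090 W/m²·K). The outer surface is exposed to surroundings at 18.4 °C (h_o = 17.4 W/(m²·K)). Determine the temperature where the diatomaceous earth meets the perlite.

Series thermal resistances, inner to outer:
  R'_conv,in = 1/(2πr h) = 1/(2π·0.0787·1090) = 0.001855 m·K/W
  R'_nickel alloy = ln(0.101/0.0787)/(2πk) = 0.2495/(2π·13.5) = 0.002941 m·K/W
  R'_diatomaceous earth = ln(0.181/0.101)/(2πk) = 0.5834/(2π·0.117) = 0.7936 m·K/W
  R'_perlite = ln(0.298/0.181)/(2πk) = 0.4986/(2π·0.0488) = 1.626 m·K/W
  R'_conv,out = 1/(2πr h) = 1/(2π·0.298·17.4) = 0.03069 m·K/W
ΣR = 0.001855 + 0.002941 + 0.7936 + 1.626 + 0.03069 = 2.455 m·K/W
Q' = ΔT/ΣR = (142 °C − 18.4 °C)/2.455 = 50.35 W/m
From the inner boundary to the diatomaceous earth/perlite interface, ΣR_partial = 0.7984 m·K/W.
T_interface = T_in − Q'·ΣR_partial = 142 °C − (50.35)(0.7984) = 102 °C

T = 102 °C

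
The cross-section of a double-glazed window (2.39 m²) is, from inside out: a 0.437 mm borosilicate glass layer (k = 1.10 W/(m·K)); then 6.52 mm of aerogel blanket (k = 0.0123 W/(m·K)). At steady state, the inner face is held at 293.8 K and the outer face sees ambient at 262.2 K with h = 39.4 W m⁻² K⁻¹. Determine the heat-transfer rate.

Treat each layer as a resistance in series:
  R_borosilicate glass = L/(kA) = 4.37×10^-4/(1.10·2.39) = 1.662×10^-4 K/W
  R_aerogel blanket = L/(kA) = 0.00652/(0.0123·2.39) = 0.2218 K/W
  R_conv,out = 1/(hA) = 1/(39.4·2.39) = 0.01062 K/W
ΣR = 1.662×10^-4 + 0.2218 + 0.01062 = 0.2326 K/W
Q = ΔT/ΣR = (293.8 K − 262.2 K)/0.2326 = 136 W

Q = 136 W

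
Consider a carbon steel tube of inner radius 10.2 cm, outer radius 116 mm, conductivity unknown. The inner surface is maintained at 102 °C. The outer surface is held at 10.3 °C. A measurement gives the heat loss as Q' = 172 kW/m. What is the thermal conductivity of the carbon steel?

ΣR = ΔT/Q' = |102 − 10.3|/1.72×10^5 = 5.331×10^-4 m·K/W
ln(r₂/r₁)/(2πk) = 5.331×10^-4 ⇒ k = 0.1286/(2π·5.331×10^-4) = 38.4 W/m·K

k = 38.4 W/m·K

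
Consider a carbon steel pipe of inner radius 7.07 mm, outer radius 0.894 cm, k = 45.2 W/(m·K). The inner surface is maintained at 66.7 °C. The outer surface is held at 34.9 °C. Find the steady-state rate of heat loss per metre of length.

Q' = 38.5 kW/m

Q' = 2πk·ΔT/ln(r₂/r₁) = 2π × 45.2 × 31.8 / ln(0.00894/0.00707) = 38500 W/m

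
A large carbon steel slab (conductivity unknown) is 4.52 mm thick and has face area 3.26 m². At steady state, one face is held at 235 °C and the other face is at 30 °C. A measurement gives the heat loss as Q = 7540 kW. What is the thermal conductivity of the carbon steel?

k = 51.0 W/m·K

ΣR = ΔT/Q = |235 − 30|/7.54×10^6 = 2.719×10^-5 K/W
L/(kA) = 2.719×10^-5 ⇒ k = 0.00452/(2.719×10^-5·3.26) = 51.0 W/m·K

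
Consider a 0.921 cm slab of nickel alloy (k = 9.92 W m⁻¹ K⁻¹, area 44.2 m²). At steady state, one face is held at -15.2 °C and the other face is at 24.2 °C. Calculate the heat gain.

Q = kA·ΔT/L = 9.92 × 44.2 × |-15.2 °C − 24.2 °C| / 0.00921 = 1.88×10^6 W

Q = 1880 kW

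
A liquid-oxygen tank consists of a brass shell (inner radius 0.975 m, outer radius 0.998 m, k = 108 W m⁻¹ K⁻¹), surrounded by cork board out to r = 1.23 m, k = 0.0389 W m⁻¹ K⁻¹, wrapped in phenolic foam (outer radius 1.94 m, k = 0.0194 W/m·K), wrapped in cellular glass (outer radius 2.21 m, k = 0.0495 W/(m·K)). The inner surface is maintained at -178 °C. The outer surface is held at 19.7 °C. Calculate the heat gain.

Treat each layer as a resistance in series:
  R_brass = (1/0.975 − 1/0.998)/(4πk) = 0.02364/(4π·108) = 1.742×10^-5 K/W
  R_cork board = (1/0.998 − 1/1.23)/(4πk) = 0.1890/(4π·0.0389) = 0.3866 K/W
  R_phenolic foam = (1/1.23 − 1/1.94)/(4πk) = 0.2975/(4π·0.0194) = 1.221 K/W
  R_cellular glass = (1/1.94 − 1/2.21)/(4πk) = 0.06298/(4π·0.0495) = 0.1012 K/W
ΣR = 1.742×10^-5 + 0.3866 + 1.221 + 0.1012 = 1.709 K/W
Q = ΔT/ΣR = (-178 °C − 19.7 °C)/1.709 = -116 W
(Negative Q ⇒ heat flows inward; heat gain = 116 W.)

Q = 116 W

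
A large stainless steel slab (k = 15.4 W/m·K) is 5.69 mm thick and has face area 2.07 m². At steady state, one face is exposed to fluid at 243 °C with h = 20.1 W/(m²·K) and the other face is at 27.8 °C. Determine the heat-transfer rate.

Resistance network (inner→outer):
  R_conv,in = 1/(hA) = 1/(20.1·2.07) = 0.02403 K/W
  R_stainless steel = L/(kA) = 0.00569/(15.4·2.07) = 1.785×10^-4 K/W
ΣR = 0.02403 + 1.785×10^-4 = 0.02421 K/W
Q = ΔT/ΣR = (243 °C − 27.8 °C)/0.02421 = 8890 W

Q = 8.89 kW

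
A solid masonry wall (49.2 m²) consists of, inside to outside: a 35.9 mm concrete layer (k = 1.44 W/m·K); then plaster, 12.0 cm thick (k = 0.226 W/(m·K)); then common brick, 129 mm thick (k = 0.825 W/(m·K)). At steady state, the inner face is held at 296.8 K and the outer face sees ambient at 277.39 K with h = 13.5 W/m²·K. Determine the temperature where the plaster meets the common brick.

T = 283.1 K

Series thermal resistances, inner to outer:
  R_concrete = L/(kA) = 0.0359/(1.44·49.2) = 5.067×10^-4 K/W
  R_plaster = L/(kA) = 0.120/(0.226·49.2) = 0.01079 K/W
  R_common brick = L/(kA) = 0.129/(0.825·49.2) = 0.003178 K/W
  R_conv,out = 1/(hA) = 1/(13.5·49.2) = 0.001506 K/W
ΣR = 5.067×10^-4 + 0.01079 + 0.003178 + 0.001506 = 0.01598 K/W
Q = ΔT/ΣR = (296.8 K − 277.39 K)/0.01598 = 1215 W
From the inner boundary to the plaster/common brick interface, ΣR_partial = 0.01130 K/W.
T_interface = T_in − Q·ΣR_partial = 296.8 K − (1215)(0.01130) = 283.1 K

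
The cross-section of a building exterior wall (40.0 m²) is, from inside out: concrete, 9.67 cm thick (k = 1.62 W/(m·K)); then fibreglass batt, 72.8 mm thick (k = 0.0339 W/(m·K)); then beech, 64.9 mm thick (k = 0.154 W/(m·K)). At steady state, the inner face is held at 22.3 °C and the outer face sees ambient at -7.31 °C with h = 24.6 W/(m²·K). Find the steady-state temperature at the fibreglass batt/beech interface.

Treat each layer as a resistance in series:
  R_concrete = L/(kA) = 0.0967/(1.62·40.0) = 0.001492 K/W
  R_fibreglass batt = L/(kA) = 0.0728/(0.0339·40.0) = 0.05369 K/W
  R_beech = L/(kA) = 0.0649/(0.154·40.0) = 0.01054 K/W
  R_conv,out = 1/(hA) = 1/(24.6·40.0) = 0.001016 K/W
ΣR = 0.001492 + 0.05369 + 0.01054 + 0.001016 = 0.06674 K/W
Q = ΔT/ΣR = (22.3 °C − -7.31 °C)/0.06674 = 443.7 W
From the inner boundary to the fibreglass batt/beech interface, ΣR_partial = 0.05518 K/W.
T_interface = T_in − Q·ΣR_partial = 22.3 °C − (443.7)(0.05518) = -2.18 °C

T = -2.18 °C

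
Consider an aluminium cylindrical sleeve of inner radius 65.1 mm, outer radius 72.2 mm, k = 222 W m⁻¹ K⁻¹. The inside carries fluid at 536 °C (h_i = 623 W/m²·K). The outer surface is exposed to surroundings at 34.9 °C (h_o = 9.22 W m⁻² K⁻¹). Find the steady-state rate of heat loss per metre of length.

Q' = 2060 W/m

Series thermal resistances, inner to outer:
  R'_conv,in = 1/(2πr h) = 1/(2π·0.0651·623) = 0.003924 m·K/W
  R'_aluminium = ln(0.0722/0.0651)/(2πk) = 0.1035/(2π·222) = 7.421×10^-5 m·K/W
  R'_conv,out = 1/(2πr h) = 1/(2π·0.0722·9.22) = 0.2391 m·K/W
ΣR = 0.003924 + 7.421×10^-5 + 0.2391 = 0.2431 m·K/W
Q' = ΔT/ΣR = (536 °C − 34.9 °C)/0.2431 = 2060 W/m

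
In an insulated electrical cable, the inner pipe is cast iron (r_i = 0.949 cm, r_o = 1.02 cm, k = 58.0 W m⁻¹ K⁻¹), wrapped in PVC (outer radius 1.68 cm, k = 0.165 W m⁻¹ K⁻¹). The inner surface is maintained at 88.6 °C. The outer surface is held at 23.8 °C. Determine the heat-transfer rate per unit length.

Q' = 135 W/m

Series thermal resistances, inner to outer:
  R'_cast iron = ln(0.0102/0.00949)/(2πk) = 0.07215/(2π·58.0) = 1.980×10^-4 m·K/W
  R'_PVC = ln(0.0168/0.0102)/(2πk) = 0.4990/(2π·0.165) = 0.4813 m·K/W
ΣR = 1.980×10^-4 + 0.4813 = 0.4815 m·K/W
Q' = ΔT/ΣR = (88.6 °C − 23.8 °C)/0.4815 = 135 W/m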